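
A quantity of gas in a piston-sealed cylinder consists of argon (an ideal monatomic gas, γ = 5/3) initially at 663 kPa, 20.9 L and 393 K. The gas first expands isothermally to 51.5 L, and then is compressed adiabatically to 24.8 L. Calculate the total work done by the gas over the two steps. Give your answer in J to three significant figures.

W_total ≈ -550 J

Step 1 (isothermal): W = P₁V₁ ln(V₂/V₁) = (13857) ln(51.5/20.9) = 12496 J.
After step 1: P = 269.1 kPa, V = 51.5 L, T = 393 K.
Step 2 (adiabatic): W = (P₁V₁ − P₂V₂)/(γ−1) = (13857 − 22554)/0.667 = -13046 J.
W_total = 12496 − 13046 = -550 J.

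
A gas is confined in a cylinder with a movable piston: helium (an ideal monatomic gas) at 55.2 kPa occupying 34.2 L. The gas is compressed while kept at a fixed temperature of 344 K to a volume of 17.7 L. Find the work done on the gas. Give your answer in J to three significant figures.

W ≈ 1240 J

Isothermal: W = nRT ln(V₂/V₁) = P₁V₁ ln(V₂/V₁).
P₁V₁ = (55.2 kPa)(34.2 L) = 1888 J.
W = 1888 × ln(17.7/34.2) = 1888 × -0.6587
W_by_gas = -1243 J; work on gas = −W_by = 1243 J.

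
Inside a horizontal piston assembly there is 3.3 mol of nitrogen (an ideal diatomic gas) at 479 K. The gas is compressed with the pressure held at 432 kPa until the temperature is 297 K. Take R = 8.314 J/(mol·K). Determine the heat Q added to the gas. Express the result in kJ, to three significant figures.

Q ≈ -17.5 kJ

Isobaric: W = nRΔT = (3.3)(8.314)(-182) = -4993 J.
ΔU = nCᵥΔT with Cᵥ = 5R/2: ΔU = (3.3)(20.79)(-182) = -12483 J.
Q = ΔU + W = -12483 − 4993 = -17477 J.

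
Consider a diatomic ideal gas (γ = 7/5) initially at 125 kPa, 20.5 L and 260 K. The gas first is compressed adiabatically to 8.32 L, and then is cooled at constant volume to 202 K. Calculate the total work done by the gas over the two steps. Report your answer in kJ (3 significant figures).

W_total ≈ -2.78 kJ

Step 1 (adiabatic): W = (P₁V₁ − P₂V₂)/(γ−1) = (2562 − 3675)/0.4 = -2782 J.
Step 2 (isochoric): W = 0 (constant volume).
W_total = -2782 + 0 = -2782 J.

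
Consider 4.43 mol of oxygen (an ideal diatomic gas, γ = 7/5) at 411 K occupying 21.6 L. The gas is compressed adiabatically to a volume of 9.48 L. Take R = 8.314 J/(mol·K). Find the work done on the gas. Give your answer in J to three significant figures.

Adiabatic: TV^(γ−1) = const with γ = 7/5.
T₂ = T₁ (V₁/V₂)^(γ−1) = 411 × (21.6/9.48)^0.4 = 411 × 1.39 = 571.3 K.
W_by = nCᵥ(T₁ − T₂) = (4.43)(20.79)(411 − 571.3) = -14764 J.
Work on gas = −W_by = 14764 J.

W ≈ 14800 J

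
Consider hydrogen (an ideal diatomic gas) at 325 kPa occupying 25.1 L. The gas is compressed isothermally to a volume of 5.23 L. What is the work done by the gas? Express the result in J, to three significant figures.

Isothermal: W = nRT ln(V₂/V₁) = P₁V₁ ln(V₂/V₁).
P₁V₁ = (325 kPa)(25.1 L) = 8158 J.
W = 8158 × ln(5.23/25.1) = 8158 × -1.568
W_by_gas = -12795 J.

W ≈ -12800 J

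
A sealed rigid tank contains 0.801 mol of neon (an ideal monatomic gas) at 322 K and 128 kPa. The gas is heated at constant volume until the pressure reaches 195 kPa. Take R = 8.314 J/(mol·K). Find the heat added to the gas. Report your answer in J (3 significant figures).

Constant volume ⇒ W = 0, so Q = ΔU = nCᵥΔT with Cᵥ = 3R/2 = 12.47 J/(mol·K).
At constant V, T₂/T₁ = P₂/P₁ ⇒ ΔT = T₁(P₂/P₁ − 1) = 322·(195/128 − 1) = 168.5 K.
ΔU = (0.801)(12.47)(168.5) = 1684 J.

Q ≈ 1680 J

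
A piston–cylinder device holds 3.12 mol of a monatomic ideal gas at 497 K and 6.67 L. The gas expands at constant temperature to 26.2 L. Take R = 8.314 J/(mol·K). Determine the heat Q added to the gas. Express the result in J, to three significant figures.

Q ≈ 17600 J

Isothermal ⇒ ΔU = 0, so Q = W = nRT ln(V₂/V₁).
Q = (3.12)(8.314)(497) ln(26.2/6.67) = 12892 × 1.368 = 17638 J.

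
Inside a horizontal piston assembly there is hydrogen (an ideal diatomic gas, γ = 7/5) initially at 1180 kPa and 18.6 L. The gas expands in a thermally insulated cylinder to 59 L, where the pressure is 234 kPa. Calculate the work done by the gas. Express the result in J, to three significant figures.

Adiabatic: W = (P₁V₁ − P₂V₂)/(γ − 1) with γ = 7/5.
P₁V₁ = 21948 J, P₂V₂ = 13806 J.
W = (21948 − 13806) / 0.4 = 20355 J.

W ≈ 20400 J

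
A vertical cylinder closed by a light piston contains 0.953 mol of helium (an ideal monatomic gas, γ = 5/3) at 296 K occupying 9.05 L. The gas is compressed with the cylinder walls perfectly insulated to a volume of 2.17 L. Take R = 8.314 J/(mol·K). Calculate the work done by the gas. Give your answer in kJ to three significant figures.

W ≈ -5.60 kJ

Adiabatic: TV^(γ−1) = const with γ = 5/3.
T₂ = T₁ (V₁/V₂)^(γ−1) = 296 × (9.05/2.17)^0.667 = 296 × 2.591 = 766.9 K.
W_by = nCᵥ(T₁ − T₂) = (0.953)(12.47)(296 − 766.9) = -5597 J.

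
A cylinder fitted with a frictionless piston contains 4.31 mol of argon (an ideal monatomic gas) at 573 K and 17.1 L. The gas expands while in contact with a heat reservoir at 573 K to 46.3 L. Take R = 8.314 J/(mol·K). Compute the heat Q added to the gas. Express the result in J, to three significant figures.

Isothermal ⇒ ΔU = 0, so Q = W = nRT ln(V₂/V₁).
Q = (4.31)(8.314)(573) ln(46.3/17.1) = 20533 × 0.9961 = 20452 J.

Q ≈ 20500 J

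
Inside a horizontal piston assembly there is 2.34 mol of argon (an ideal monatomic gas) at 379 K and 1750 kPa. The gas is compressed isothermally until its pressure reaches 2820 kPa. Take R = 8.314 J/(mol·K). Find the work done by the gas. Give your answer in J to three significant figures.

W ≈ -3520 J

Isothermal process: W = nRT ln(V₂/V₁) = nRT ln(P₁/P₂).
W = (2.34)(8.314)(379) × ln(1750/2820)
  = 7373 × ln(0.6206) = 7373 × -0.4771
W_by_gas = -3518 J.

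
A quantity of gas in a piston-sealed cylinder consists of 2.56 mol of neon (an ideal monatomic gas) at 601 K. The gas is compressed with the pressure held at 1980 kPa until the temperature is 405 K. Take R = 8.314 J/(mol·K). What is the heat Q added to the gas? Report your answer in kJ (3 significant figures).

Isobaric: W = nRΔT = (2.56)(8.314)(-196) = -4172 J.
ΔU = nCᵥΔT with Cᵥ = 3R/2: ΔU = (2.56)(12.47)(-196) = -6257 J.
Q = ΔU + W = -6257 − 4172 = -10429 J.

Q ≈ -10.4 kJ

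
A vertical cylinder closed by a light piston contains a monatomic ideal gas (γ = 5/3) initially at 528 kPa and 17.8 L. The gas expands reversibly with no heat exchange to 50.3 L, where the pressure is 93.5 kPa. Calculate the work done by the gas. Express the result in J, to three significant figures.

W ≈ 7040 J

Adiabatic: W = (P₁V₁ − P₂V₂)/(γ − 1) with γ = 5/3.
P₁V₁ = 9398 J, P₂V₂ = 4703 J.
W = (9398 − 4703) / 0.6667 = 7043 J.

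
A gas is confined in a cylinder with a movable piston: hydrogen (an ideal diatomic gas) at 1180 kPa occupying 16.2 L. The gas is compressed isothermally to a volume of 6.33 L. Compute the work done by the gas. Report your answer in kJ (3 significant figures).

Isothermal: W = nRT ln(V₂/V₁) = P₁V₁ ln(V₂/V₁).
P₁V₁ = (1180 kPa)(16.2 L) = 19116 J.
W = 19116 × ln(6.33/16.2) = 19116 × -0.9397
W_by_gas = -17964 J.

W ≈ -18.0 kJ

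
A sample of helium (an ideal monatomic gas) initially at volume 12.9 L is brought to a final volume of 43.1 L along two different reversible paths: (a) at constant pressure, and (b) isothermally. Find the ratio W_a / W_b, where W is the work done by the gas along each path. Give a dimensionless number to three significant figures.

W_a / W_b ≈ 1.94

Path (a) isobaric: W = P₁(V₂ − V₁) → W_a/(P₁V₁) = 2.341.
Path (b) isothermal: W = P₁V₁ ln(V₂/V₁) → W_b/(P₁V₁) = 1.206.
W_a / W_b = 2.341 / 1.206 = 1.941.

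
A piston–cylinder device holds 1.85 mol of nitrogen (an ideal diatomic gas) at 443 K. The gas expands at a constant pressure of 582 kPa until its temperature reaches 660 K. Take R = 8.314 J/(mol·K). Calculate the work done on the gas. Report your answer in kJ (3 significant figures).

Isobaric: W = P ΔV = nR ΔT.
W = (1.85)(8.314)(660 − 443) = 3338 J.
Work on gas = −W_by = -3338 J.

W ≈ -3.34 kJ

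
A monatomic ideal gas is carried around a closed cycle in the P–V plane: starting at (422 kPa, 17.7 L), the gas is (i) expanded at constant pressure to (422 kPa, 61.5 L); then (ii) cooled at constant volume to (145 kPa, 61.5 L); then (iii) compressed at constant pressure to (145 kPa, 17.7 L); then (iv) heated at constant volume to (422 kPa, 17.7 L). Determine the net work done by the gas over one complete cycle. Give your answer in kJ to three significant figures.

Constant-volume legs do no work.
W(i) = (422)(61.5 − 17.7) = 18484 J; W(iii) = (145)(17.7 − 61.5) = -6351 J.
W_net = 18484 − 6351 = 12133 J (the clockwise enclosed area).

W_net ≈ 12.1 kJ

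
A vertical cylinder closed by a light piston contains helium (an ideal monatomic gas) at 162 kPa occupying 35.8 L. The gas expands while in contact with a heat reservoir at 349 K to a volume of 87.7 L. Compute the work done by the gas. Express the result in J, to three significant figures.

W ≈ 5200 J

Isothermal: W = nRT ln(V₂/V₁) = P₁V₁ ln(V₂/V₁).
P₁V₁ = (162 kPa)(35.8 L) = 5800 J.
W = 5800 × ln(87.7/35.8) = 5800 × 0.896
W_by_gas = 5196 J.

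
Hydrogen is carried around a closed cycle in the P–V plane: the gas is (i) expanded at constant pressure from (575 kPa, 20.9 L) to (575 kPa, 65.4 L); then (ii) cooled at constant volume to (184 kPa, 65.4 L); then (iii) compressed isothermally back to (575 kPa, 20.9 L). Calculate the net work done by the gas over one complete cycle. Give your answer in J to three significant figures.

W_net ≈ 11900 J

Leg (i): W = PΔV = (575)(65.4 − 20.9) = 25588 J.
Leg (ii): W = 0.
Leg (iii): W = PᵢVᵢ ln(V_f/Vᵢ) = (12034) ln(20.9/65.4) = -13728 J.
W_net = 25588 − 13728 = 11860 J.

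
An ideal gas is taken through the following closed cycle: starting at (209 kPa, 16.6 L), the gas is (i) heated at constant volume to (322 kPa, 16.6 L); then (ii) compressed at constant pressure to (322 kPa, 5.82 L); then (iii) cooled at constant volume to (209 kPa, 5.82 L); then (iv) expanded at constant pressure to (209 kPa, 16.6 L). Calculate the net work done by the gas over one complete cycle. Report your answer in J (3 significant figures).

W_net ≈ -1220 J

Constant-volume legs do no work.
W(ii) = (322)(5.82 − 16.6) = -3471 J; W(iv) = (209)(16.6 − 5.82) = 2253 J.
W_net = -3471 + 2253 = -1218 J (the counter-clockwise enclosed area).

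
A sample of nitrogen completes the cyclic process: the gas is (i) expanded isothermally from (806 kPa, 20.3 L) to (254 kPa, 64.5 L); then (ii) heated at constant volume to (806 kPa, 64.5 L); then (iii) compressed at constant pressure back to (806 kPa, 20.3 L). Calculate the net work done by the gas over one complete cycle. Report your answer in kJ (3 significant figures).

Leg (i): W = PᵢVᵢ ln(V_f/Vᵢ) = (16362) ln(64.5/20.3) = 18915 J.
Leg (ii): W = 0.
Leg (iii): W = PΔV = (806)(20.3 − 64.5) = -35625 J.
W_net = 18915 − 35625 = -16710 J.

W_net ≈ -16.7 kJ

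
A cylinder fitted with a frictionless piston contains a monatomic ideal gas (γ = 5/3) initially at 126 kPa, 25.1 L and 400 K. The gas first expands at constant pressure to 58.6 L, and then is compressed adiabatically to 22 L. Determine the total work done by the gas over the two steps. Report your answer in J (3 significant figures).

W_total ≈ -5990 J

Step 1 (isobaric): W = PΔV = (126 kPa)(58.6 − 25.1 L) = 4221 J.
After step 1: P = 126 kPa, V = 58.6 L, T = 933.9 K.
Step 2 (adiabatic): W = (P₁V₁ − P₂V₂)/(γ−1) = (7384 − 14188)/0.667 = -10206 J.
W_total = 4221 − 10206 = -5985 J.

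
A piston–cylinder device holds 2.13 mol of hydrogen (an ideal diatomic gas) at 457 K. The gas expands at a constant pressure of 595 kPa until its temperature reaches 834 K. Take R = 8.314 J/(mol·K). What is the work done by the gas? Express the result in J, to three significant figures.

W ≈ 6680 J

Isobaric: W = P ΔV = nR ΔT.
W = (2.13)(8.314)(834 − 457) = 6676 J.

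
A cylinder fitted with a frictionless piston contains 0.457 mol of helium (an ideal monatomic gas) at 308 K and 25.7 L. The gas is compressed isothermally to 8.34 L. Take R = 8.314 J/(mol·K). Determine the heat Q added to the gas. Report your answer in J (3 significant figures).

Q ≈ -1320 J

Isothermal ⇒ ΔU = 0, so Q = W = nRT ln(V₂/V₁).
Q = (0.457)(8.314)(308) ln(8.34/25.7) = 1170 × -1.125 = -1317 J.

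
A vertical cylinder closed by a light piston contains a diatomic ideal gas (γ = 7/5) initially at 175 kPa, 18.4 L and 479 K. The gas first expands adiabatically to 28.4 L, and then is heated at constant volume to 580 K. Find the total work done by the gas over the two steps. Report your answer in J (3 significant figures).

Step 1 (adiabatic): W = (P₁V₁ − P₂V₂)/(γ−1) = (3220 − 2707)/0.4 = 1283 J.
Step 2 (isochoric): W = 0 (constant volume).
W_total = 1283 + 0 = 1283 J.

W_total ≈ 1280 J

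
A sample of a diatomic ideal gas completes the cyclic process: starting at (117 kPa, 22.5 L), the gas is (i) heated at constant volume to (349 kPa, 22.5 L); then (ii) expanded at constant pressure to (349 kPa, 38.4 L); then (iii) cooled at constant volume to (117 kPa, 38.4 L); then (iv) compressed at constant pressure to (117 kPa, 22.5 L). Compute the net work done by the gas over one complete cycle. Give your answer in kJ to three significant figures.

Constant-volume legs do no work.
W(ii) = (349)(38.4 − 22.5) = 5549 J; W(iv) = (117)(22.5 − 38.4) = -1860 J.
W_net = 5549 − 1860 = 3689 J (the clockwise enclosed area).

W_net ≈ 3.69 kJ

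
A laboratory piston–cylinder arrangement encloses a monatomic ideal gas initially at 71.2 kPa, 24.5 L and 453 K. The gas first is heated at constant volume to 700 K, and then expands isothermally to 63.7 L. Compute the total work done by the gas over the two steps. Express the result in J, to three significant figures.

W_total ≈ 2580 J

Step 1 (isochoric): W = 0 (constant volume).
After step 1: P = 110 kPa (V unchanged).
Step 2 (isothermal): W = P₁V₁ ln(V₂/V₁) = (2696) ln(63.7/24.5) = 2576 J.
W_total = 0 + 2576 = 2576 J.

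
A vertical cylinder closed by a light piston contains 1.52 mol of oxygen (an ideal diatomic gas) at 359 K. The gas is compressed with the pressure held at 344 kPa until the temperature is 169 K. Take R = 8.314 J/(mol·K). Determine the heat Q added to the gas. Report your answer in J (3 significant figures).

Isobaric: W = nRΔT = (1.52)(8.314)(-190) = -2401 J.
ΔU = nCᵥΔT with Cᵥ = 5R/2: ΔU = (1.52)(20.79)(-190) = -6003 J.
Q = ΔU + W = -6003 − 2401 = -8404 J.

Q ≈ -8400 J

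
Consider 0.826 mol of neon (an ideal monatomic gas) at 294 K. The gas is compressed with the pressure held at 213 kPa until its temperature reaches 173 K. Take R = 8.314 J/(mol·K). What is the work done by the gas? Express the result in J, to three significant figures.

Isobaric: W = P ΔV = nR ΔT.
W = (0.826)(8.314)(173 − 294) = -831 J.

W ≈ -831 J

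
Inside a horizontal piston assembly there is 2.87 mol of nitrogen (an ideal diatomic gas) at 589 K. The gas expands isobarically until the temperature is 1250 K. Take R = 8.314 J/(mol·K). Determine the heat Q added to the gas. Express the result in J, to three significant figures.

Isobaric: W = nRΔT = (2.87)(8.314)(661) = 15772 J.
ΔU = nCᵥΔT with Cᵥ = 5R/2: ΔU = (2.87)(20.79)(661) = 39431 J.
Q = ΔU + W = 39431 + 15772 = 55203 J.

Q ≈ 55200 J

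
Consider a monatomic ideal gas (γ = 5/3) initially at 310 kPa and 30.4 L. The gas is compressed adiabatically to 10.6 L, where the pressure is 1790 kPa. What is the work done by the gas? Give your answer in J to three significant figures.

W ≈ -14300 J

Adiabatic: W = (P₁V₁ − P₂V₂)/(γ − 1) with γ = 5/3.
P₁V₁ = 9424 J, P₂V₂ = 18974 J.
W = (9424 − 18974) / 0.6667 = -14325 J.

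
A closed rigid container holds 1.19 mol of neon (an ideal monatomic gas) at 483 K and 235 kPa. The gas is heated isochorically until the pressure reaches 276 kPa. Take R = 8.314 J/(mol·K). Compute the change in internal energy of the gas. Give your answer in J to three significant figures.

Constant volume ⇒ W = 0, so Q = ΔU = nCᵥΔT with Cᵥ = 3R/2 = 12.47 J/(mol·K).
At constant V, T₂/T₁ = P₂/P₁ ⇒ ΔT = T₁(P₂/P₁ − 1) = 483·(276/235 − 1) = 84.27 K.
ΔU = (1.19)(12.47)(84.27) = 1251 J.

ΔU ≈ 1250 J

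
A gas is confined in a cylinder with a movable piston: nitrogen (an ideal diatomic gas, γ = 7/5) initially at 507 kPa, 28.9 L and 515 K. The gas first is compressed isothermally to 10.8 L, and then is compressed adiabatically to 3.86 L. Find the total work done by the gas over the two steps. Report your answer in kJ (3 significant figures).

W_total ≈ -33.1 kJ

Step 1 (isothermal): W = P₁V₁ ln(V₂/V₁) = (14652) ln(10.8/28.9) = -14422 J.
After step 1: P = 1357 kPa, V = 10.8 L, T = 515 K.
Step 2 (adiabatic): W = (P₁V₁ − P₂V₂)/(γ−1) = (14652 − 22113)/0.4 = -18651 J.
W_total = -14422 − 18651 = -33073 J.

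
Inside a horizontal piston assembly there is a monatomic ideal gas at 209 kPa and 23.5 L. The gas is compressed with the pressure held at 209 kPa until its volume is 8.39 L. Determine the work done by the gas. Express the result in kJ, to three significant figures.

W ≈ -3.16 kJ

Isobaric: W = P ΔV.
W = (209 kPa)(8.39 − 23.5 L) = (209)(-15.11) = -3158 J.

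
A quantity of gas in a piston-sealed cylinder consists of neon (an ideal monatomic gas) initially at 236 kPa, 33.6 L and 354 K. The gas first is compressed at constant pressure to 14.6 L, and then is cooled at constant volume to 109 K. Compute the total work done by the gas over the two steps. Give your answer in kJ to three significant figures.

W_total ≈ -4.48 kJ

Step 1 (isobaric): W = PΔV = (236 kPa)(14.6 − 33.6 L) = -4484 J.
Step 2 (isochoric): W = 0 (constant volume).
W_total = -4484 + 0 = -4484 J.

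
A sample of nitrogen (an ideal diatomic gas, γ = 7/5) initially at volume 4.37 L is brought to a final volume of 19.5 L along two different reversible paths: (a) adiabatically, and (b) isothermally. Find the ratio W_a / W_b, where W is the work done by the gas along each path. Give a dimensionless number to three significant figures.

Path (a) adiabatic: W = P₁V₁(1 − (V₁/V₂)^(γ−1))/(γ−1) → W_a/(P₁V₁) = 1.126.
Path (b) isothermal: W = P₁V₁ ln(V₂/V₁) → W_b/(P₁V₁) = 1.496.
W_a / W_b = 1.126 / 1.496 = 0.7526.

W_a / W_b ≈ 0.753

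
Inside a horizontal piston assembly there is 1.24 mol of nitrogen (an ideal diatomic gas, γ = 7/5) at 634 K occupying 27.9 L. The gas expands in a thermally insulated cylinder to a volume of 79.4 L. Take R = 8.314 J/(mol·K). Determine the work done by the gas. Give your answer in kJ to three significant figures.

Adiabatic: TV^(γ−1) = const with γ = 7/5.
T₂ = T₁ (V₁/V₂)^(γ−1) = 634 × (27.9/79.4)^0.4 = 634 × 0.6581 = 417.3 K.
W_by = nCᵥ(T₁ − T₂) = (1.24)(20.79)(634 − 417.3) = 5586 J.

W ≈ 5.59 kJ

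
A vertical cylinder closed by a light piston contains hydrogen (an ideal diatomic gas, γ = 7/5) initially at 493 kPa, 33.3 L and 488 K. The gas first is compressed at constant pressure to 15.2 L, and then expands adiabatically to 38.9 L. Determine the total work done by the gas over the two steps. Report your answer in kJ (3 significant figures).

Step 1 (isobaric): W = PΔV = (493 kPa)(15.2 − 33.3 L) = -8923 J.
After step 1: P = 493 kPa, V = 15.2 L, T = 222.8 K.
Step 2 (adiabatic): W = (P₁V₁ − P₂V₂)/(γ−1) = (7494 − 5146)/0.4 = 5870 J.
W_total = -8923 + 5870 = -3054 J.

W_total ≈ -3.05 kJ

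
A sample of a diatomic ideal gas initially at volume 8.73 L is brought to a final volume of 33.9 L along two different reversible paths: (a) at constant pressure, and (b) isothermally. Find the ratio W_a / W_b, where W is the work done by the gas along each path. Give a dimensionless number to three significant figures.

W_a / W_b ≈ 2.13

Path (a) isobaric: W = P₁(V₂ − V₁) → W_a/(P₁V₁) = 2.883.
Path (b) isothermal: W = P₁V₁ ln(V₂/V₁) → W_b/(P₁V₁) = 1.357.
W_a / W_b = 2.883 / 1.357 = 2.125.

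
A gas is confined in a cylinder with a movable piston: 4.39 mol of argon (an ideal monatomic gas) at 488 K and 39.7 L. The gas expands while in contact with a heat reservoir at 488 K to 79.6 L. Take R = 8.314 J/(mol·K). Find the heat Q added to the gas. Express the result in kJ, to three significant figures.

Isothermal ⇒ ΔU = 0, so Q = W = nRT ln(V₂/V₁).
Q = (4.39)(8.314)(488) ln(79.6/39.7) = 17811 × 0.6957 = 12391 J.

Q ≈ 12.4 kJ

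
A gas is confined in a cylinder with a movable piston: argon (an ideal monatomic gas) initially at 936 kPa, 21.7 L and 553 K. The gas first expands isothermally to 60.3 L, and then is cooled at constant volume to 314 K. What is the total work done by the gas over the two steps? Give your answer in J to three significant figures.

W_total ≈ 20800 J

Step 1 (isothermal): W = P₁V₁ ln(V₂/V₁) = (20311) ln(60.3/21.7) = 20758 J.
Step 2 (isochoric): W = 0 (constant volume).
W_total = 20758 + 0 = 20758 J.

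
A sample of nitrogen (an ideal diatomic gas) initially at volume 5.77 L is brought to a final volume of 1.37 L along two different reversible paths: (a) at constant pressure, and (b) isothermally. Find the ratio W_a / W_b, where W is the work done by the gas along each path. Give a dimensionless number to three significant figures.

W_a / W_b ≈ 0.530

Path (a) isobaric: W = P₁(V₂ − V₁) → W_a/(P₁V₁) = -0.7626.
Path (b) isothermal: W = P₁V₁ ln(V₂/V₁) → W_b/(P₁V₁) = -1.438.
W_a / W_b = -0.7626 / -1.438 = 0.5303.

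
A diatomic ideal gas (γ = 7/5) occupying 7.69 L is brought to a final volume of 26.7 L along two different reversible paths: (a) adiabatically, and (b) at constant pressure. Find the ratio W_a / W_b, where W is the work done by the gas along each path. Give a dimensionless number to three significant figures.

Path (a) adiabatic: W = P₁V₁(1 − (V₁/V₂)^(γ−1))/(γ−1) → W_a/(P₁V₁) = 0.9805.
Path (b) isobaric: W = P₁(V₂ − V₁) → W_b/(P₁V₁) = 2.472.
W_a / W_b = 0.9805 / 2.472 = 0.3966.

W_a / W_b ≈ 0.397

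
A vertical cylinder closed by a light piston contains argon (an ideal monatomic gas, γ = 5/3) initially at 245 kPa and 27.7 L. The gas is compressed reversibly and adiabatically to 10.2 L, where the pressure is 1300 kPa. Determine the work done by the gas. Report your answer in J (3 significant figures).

Adiabatic: W = (P₁V₁ − P₂V₂)/(γ − 1) with γ = 5/3.
P₁V₁ = 6786 J, P₂V₂ = 13260 J.
W = (6786 − 13260) / 0.6667 = -9710 J.

W ≈ -9710 J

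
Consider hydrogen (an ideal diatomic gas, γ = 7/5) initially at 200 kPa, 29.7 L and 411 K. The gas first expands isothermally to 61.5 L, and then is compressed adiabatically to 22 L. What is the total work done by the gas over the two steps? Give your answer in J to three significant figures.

Step 1 (isothermal): W = P₁V₁ ln(V₂/V₁) = (5940) ln(61.5/29.7) = 4324 J.
After step 1: P = 96.59 kPa, V = 61.5 L, T = 411 K.
Step 2 (adiabatic): W = (P₁V₁ − P₂V₂)/(γ−1) = (5940 − 8961)/0.4 = -7553 J.
W_total = 4324 − 7553 = -3229 J.

W_total ≈ -3230 J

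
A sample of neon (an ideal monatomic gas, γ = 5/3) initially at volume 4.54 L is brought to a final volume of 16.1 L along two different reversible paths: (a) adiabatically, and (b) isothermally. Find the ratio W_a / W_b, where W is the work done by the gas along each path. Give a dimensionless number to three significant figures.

W_a / W_b ≈ 0.675

Path (a) adiabatic: W = P₁V₁(1 − (V₁/V₂)^(γ−1))/(γ−1) → W_a/(P₁V₁) = 0.855.
Path (b) isothermal: W = P₁V₁ ln(V₂/V₁) → W_b/(P₁V₁) = 1.266.
W_a / W_b = 0.855 / 1.266 = 0.6754.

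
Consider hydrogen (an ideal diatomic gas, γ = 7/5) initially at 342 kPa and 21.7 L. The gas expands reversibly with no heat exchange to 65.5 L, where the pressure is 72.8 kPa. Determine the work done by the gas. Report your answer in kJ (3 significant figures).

Adiabatic: W = (P₁V₁ − P₂V₂)/(γ − 1) with γ = 7/5.
P₁V₁ = 7421 J, P₂V₂ = 4768 J.
W = (7421 − 4768) / 0.4 = 6633 J.

W ≈ 6.63 kJ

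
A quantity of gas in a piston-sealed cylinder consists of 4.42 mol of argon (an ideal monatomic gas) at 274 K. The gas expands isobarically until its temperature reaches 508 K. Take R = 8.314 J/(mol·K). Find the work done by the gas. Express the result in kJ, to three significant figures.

W ≈ 8.60 kJ

Isobaric: W = P ΔV = nR ΔT.
W = (4.42)(8.314)(508 − 274) = 8599 J.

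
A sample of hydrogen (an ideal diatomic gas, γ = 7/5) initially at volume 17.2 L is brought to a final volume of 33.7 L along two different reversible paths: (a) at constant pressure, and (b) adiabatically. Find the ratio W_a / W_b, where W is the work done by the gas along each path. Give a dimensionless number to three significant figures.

Path (a) isobaric: W = P₁(V₂ − V₁) → W_a/(P₁V₁) = 0.9593.
Path (b) adiabatic: W = P₁V₁(1 − (V₁/V₂)^(γ−1))/(γ−1) → W_b/(P₁V₁) = 0.5897.
W_a / W_b = 0.9593 / 0.5897 = 1.627.

W_a / W_b ≈ 1.63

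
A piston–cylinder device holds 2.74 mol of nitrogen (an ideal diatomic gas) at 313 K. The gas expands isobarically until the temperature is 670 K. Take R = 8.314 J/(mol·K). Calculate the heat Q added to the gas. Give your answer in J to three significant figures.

Isobaric: W = nRΔT = (2.74)(8.314)(357) = 8133 J.
ΔU = nCᵥΔT with Cᵥ = 5R/2: ΔU = (2.74)(20.79)(357) = 20331 J.
Q = ΔU + W = 20331 + 8133 = 28464 J.

Q ≈ 28500 J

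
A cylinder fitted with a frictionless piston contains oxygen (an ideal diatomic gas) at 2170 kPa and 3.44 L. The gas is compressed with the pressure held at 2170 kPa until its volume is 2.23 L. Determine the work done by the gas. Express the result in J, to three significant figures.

W ≈ -2630 J

Isobaric: W = P ΔV.
W = (2170 kPa)(2.23 − 3.44 L) = (2170)(-1.21) = -2626 J.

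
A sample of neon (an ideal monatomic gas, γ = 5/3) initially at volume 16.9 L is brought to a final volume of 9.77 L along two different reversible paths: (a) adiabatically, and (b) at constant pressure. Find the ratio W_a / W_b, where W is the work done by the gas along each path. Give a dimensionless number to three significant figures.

W_a / W_b ≈ 1.57

Path (a) adiabatic: W = P₁V₁(1 − (V₁/V₂)^(γ−1))/(γ−1) → W_a/(P₁V₁) = -0.6615.
Path (b) isobaric: W = P₁(V₂ − V₁) → W_b/(P₁V₁) = -0.4219.
W_a / W_b = -0.6615 / -0.4219 = 1.568.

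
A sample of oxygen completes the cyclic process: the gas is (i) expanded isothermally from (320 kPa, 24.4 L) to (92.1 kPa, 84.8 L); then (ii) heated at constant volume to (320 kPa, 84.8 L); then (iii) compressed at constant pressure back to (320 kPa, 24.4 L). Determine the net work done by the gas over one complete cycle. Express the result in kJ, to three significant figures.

W_net ≈ -9.60 kJ

Leg (i): W = PᵢVᵢ ln(V_f/Vᵢ) = (7808) ln(84.8/24.4) = 9727 J.
Leg (ii): W = 0.
Leg (iii): W = PΔV = (320)(24.4 − 84.8) = -19328 J.
W_net = 9727 − 19328 = -9601 J.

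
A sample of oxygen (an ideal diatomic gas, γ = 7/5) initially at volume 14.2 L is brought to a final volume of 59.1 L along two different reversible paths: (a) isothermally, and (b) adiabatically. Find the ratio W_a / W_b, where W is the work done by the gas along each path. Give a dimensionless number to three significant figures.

Path (a) isothermal: W = P₁V₁ ln(V₂/V₁) → W_a/(P₁V₁) = 1.426.
Path (b) adiabatic: W = P₁V₁(1 − (V₁/V₂)^(γ−1))/(γ−1) → W_b/(P₁V₁) = 1.087.
W_a / W_b = 1.426 / 1.087 = 1.312.

W_a / W_b ≈ 1.31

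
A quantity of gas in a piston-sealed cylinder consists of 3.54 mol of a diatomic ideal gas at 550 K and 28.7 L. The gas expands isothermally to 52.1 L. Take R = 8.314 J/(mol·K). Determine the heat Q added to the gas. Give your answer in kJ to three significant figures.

Isothermal ⇒ ΔU = 0, so Q = W = nRT ln(V₂/V₁).
Q = (3.54)(8.314)(550) ln(52.1/28.7) = 16187 × 0.5963 = 9652 J.

Q ≈ 9.65 kJ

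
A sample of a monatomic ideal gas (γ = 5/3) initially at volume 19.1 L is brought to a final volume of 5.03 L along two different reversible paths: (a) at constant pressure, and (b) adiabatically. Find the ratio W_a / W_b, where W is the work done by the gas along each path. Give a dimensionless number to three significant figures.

Path (a) isobaric: W = P₁(V₂ − V₁) → W_a/(P₁V₁) = -0.7366.
Path (b) adiabatic: W = P₁V₁(1 − (V₁/V₂)^(γ−1))/(γ−1) → W_b/(P₁V₁) = -2.151.
W_a / W_b = -0.7366 / -2.151 = 0.3425.

W_a / W_b ≈ 0.342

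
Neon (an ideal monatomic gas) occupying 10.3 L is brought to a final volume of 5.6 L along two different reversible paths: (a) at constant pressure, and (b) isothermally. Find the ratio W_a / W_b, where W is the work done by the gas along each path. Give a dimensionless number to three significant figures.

W_a / W_b ≈ 0.749

Path (a) isobaric: W = P₁(V₂ − V₁) → W_a/(P₁V₁) = -0.4563.
Path (b) isothermal: W = P₁V₁ ln(V₂/V₁) → W_b/(P₁V₁) = -0.6094.
W_a / W_b = -0.4563 / -0.6094 = 0.7488.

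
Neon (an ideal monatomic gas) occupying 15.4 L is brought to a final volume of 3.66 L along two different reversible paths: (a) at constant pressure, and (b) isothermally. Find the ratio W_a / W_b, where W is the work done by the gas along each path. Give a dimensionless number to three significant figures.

W_a / W_b ≈ 0.531

Path (a) isobaric: W = P₁(V₂ − V₁) → W_a/(P₁V₁) = -0.7623.
Path (b) isothermal: W = P₁V₁ ln(V₂/V₁) → W_b/(P₁V₁) = -1.437.
W_a / W_b = -0.7623 / -1.437 = 0.5305.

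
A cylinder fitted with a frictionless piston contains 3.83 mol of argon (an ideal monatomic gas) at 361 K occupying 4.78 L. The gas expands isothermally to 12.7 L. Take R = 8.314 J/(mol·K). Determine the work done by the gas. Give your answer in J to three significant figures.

W ≈ 11200 J

Isothermal: W = nRT ln(V₂/V₁).
W = (3.83)(8.314)(361) × ln(12.7/4.78)
  = 11495 × 0.9772
W_by_gas = 11233 J.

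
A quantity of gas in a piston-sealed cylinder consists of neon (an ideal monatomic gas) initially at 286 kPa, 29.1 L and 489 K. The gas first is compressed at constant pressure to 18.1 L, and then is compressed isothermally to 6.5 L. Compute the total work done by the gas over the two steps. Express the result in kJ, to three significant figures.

Step 1 (isobaric): W = PΔV = (286 kPa)(18.1 − 29.1 L) = -3146 J.
After step 1: P = 286 kPa, V = 18.1 L, T = 304.2 K.
Step 2 (isothermal): W = P₁V₁ ln(V₂/V₁) = (5177) ln(6.5/18.1) = -5301 J.
W_total = -3146 − 5301 = -8447 J.

W_total ≈ -8.45 kJ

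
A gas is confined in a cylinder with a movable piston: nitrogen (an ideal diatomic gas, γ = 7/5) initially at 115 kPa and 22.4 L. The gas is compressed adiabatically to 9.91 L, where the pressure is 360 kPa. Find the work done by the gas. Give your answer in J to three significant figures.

W ≈ -2480 J

Adiabatic: W = (P₁V₁ − P₂V₂)/(γ − 1) with γ = 7/5.
P₁V₁ = 2576 J, P₂V₂ = 3568 J.
W = (2576 − 3568) / 0.4 = -2479 J.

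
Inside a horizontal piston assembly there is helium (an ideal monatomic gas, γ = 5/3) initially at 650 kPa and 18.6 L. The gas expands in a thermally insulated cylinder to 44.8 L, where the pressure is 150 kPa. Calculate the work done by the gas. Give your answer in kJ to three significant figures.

W ≈ 8.06 kJ

Adiabatic: W = (P₁V₁ − P₂V₂)/(γ − 1) with γ = 5/3.
P₁V₁ = 12090 J, P₂V₂ = 6720 J.
W = (12090 − 6720) / 0.6667 = 8055 J.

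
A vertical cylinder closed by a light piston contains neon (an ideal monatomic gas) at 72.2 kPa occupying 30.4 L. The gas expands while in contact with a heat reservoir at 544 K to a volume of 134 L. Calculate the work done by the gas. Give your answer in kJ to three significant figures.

Isothermal: W = nRT ln(V₂/V₁) = P₁V₁ ln(V₂/V₁).
P₁V₁ = (72.2 kPa)(30.4 L) = 2195 J.
W = 2195 × ln(134/30.4) = 2195 × 1.483
W_by_gas = 3256 J.

W ≈ 3.26 kJ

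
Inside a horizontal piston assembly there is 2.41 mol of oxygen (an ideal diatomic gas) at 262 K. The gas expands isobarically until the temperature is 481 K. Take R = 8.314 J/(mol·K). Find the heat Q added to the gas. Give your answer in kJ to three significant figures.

Isobaric: W = nRΔT = (2.41)(8.314)(219) = 4388 J.
ΔU = nCᵥΔT with Cᵥ = 5R/2: ΔU = (2.41)(20.79)(219) = 10970 J.
Q = ΔU + W = 10970 + 4388 = 15358 J.

Q ≈ 15.4 kJ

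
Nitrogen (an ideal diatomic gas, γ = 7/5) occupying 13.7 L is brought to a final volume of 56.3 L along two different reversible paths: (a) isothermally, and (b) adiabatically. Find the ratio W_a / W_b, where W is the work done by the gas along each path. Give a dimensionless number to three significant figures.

Path (a) isothermal: W = P₁V₁ ln(V₂/V₁) → W_a/(P₁V₁) = 1.413.
Path (b) adiabatic: W = P₁V₁(1 − (V₁/V₂)^(γ−1))/(γ−1) → W_b/(P₁V₁) = 1.08.
W_a / W_b = 1.413 / 1.08 = 1.309.

W_a / W_b ≈ 1.31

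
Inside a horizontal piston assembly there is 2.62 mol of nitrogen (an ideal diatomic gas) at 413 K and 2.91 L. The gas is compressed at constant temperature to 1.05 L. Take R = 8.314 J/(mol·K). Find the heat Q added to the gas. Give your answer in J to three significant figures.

Isothermal ⇒ ΔU = 0, so Q = W = nRT ln(V₂/V₁).
Q = (2.62)(8.314)(413) ln(1.05/2.91) = 8996 × -1.019 = -9170 J.

Q ≈ -9170 J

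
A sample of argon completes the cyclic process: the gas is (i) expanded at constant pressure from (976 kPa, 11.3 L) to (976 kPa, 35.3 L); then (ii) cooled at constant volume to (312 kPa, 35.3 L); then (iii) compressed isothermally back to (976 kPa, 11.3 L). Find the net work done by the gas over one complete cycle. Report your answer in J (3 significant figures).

W_net ≈ 10900 J

Leg (i): W = PΔV = (976)(35.3 − 11.3) = 23424 J.
Leg (ii): W = 0.
Leg (iii): W = PᵢVᵢ ln(V_f/Vᵢ) = (11014) ln(11.3/35.3) = -12545 J.
W_net = 23424 − 12545 = 10879 J.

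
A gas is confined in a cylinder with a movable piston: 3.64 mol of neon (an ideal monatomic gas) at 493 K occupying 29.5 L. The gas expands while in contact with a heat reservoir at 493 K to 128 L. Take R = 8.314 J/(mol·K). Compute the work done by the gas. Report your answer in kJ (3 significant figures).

W ≈ 21.9 kJ

Isothermal: W = nRT ln(V₂/V₁).
W = (3.64)(8.314)(493) × ln(128/29.5)
  = 14920 × 1.468
W_by_gas = 21897 J.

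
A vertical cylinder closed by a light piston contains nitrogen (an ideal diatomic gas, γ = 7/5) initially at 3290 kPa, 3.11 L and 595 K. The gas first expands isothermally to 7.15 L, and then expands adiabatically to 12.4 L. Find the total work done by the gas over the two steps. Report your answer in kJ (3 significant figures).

Step 1 (isothermal): W = P₁V₁ ln(V₂/V₁) = (10232) ln(7.15/3.11) = 8518 J.
After step 1: P = 1431 kPa, V = 7.15 L, T = 595 K.
Step 2 (adiabatic): W = (P₁V₁ − P₂V₂)/(γ−1) = (10232 − 8209)/0.4 = 5056 J.
W_total = 8518 + 5056 = 13574 J.

W_total ≈ 13.6 kJ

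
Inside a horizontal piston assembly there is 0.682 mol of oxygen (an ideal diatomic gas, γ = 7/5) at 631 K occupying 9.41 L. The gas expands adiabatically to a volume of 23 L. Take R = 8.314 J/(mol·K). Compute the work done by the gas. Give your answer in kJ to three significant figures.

W ≈ 2.69 kJ

Adiabatic: TV^(γ−1) = const with γ = 7/5.
T₂ = T₁ (V₁/V₂)^(γ−1) = 631 × (9.41/23)^0.4 = 631 × 0.6994 = 441.3 K.
W_by = nCᵥ(T₁ − T₂) = (0.682)(20.79)(631 − 441.3) = 2688 J.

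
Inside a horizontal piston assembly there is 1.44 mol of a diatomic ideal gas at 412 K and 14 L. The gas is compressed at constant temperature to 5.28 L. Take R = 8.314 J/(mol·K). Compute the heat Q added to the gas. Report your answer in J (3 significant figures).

Q ≈ -4810 J

Isothermal ⇒ ΔU = 0, so Q = W = nRT ln(V₂/V₁).
Q = (1.44)(8.314)(412) ln(5.28/14) = 4933 × -0.9751 = -4810 J.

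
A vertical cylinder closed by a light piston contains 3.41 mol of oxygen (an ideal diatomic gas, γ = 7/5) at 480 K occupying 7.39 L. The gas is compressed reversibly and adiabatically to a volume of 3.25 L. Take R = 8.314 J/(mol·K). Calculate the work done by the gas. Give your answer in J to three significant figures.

W ≈ -13200 J

Adiabatic: TV^(γ−1) = const with γ = 7/5.
T₂ = T₁ (V₁/V₂)^(γ−1) = 480 × (7.39/3.25)^0.4 = 480 × 1.389 = 666.7 K.
W_by = nCᵥ(T₁ − T₂) = (3.41)(20.79)(480 − 666.7) = -13234 J.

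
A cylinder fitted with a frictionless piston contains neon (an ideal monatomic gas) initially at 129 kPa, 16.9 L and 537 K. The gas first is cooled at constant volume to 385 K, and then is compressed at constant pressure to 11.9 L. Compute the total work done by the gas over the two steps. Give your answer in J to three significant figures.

Step 1 (isochoric): W = 0 (constant volume).
After step 1: P = 92.49 kPa (V unchanged).
Step 2 (isobaric): W = PΔV = (92.49 kPa)(11.9 − 16.9 L) = -462.4 J.
W_total = 0 − 462.4 = -462.4 J.

W_total ≈ -462 J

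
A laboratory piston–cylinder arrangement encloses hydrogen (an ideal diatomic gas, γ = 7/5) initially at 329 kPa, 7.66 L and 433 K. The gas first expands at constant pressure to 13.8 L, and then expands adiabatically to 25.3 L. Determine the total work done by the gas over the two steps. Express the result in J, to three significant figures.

W_total ≈ 4460 J

Step 1 (isobaric): W = PΔV = (329 kPa)(13.8 − 7.66 L) = 2020 J.
After step 1: P = 329 kPa, V = 13.8 L, T = 780.1 K.
Step 2 (adiabatic): W = (P₁V₁ − P₂V₂)/(γ−1) = (4540 − 3563)/0.4 = 2444 J.
W_total = 2020 + 2444 = 4464 J.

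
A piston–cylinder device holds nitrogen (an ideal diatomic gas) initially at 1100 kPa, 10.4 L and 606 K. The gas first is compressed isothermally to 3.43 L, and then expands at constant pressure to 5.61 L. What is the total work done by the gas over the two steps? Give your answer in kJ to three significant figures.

W_total ≈ -5.42 kJ

Step 1 (isothermal): W = P₁V₁ ln(V₂/V₁) = (11440) ln(3.43/10.4) = -12690 J.
After step 1: P = 3335 kPa, V = 3.43 L, T = 606 K.
Step 2 (isobaric): W = PΔV = (3335 kPa)(5.61 − 3.43 L) = 7271 J.
W_total = -12690 + 7271 = -5419 J.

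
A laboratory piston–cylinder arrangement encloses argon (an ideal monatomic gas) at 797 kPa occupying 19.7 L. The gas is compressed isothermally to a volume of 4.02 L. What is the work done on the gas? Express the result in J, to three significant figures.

W ≈ 25000 J

Isothermal: W = nRT ln(V₂/V₁) = P₁V₁ ln(V₂/V₁).
P₁V₁ = (797 kPa)(19.7 L) = 15701 J.
W = 15701 × ln(4.02/19.7) = 15701 × -1.589
W_by_gas = -24954 J; work on gas = −W_by = 24954 J.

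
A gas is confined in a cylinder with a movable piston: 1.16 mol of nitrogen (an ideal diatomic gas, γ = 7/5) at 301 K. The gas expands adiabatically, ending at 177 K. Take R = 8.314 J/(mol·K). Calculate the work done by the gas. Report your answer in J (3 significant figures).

Adiabatic ⇒ Q = 0, so W_by = −ΔU = nCᵥ(T₁ − T₂).
Cᵥ = 5R/2 = 20.79 J/(mol·K).
W = (1.16)(20.79)(301 − 177) = 2990 J.

W ≈ 2990 J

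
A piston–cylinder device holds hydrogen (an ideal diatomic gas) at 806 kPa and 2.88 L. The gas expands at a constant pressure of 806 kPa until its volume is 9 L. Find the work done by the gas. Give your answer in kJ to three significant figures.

Isobaric: W = P ΔV.
W = (806 kPa)(9 − 2.88 L) = (806)(6.12) = 4933 J.

W ≈ 4.93 kJ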